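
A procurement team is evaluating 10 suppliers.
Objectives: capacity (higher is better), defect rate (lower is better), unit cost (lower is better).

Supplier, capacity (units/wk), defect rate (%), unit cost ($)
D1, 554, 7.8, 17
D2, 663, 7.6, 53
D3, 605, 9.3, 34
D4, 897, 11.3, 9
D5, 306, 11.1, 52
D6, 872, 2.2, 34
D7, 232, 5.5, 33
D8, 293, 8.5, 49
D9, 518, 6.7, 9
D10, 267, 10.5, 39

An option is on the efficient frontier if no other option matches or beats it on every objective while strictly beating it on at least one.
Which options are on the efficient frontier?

D1, D4, D6, D7, D9

D1: not dominated.
D2: dominated by D6 (capacity 872≥663, defect rate 2.2≤7.6, unit cost 34≤53).
D3: dominated by D6 (capacity 872≥605, defect rate 2.2≤9.3, unit cost 34≤34).
D4: not dominated (best capacity).
D5: dominated by D1 (capacity 554≥306, defect rate 7.8≤11.1, unit cost 17≤52).
D6: not dominated (best defect rate).
D7: not dominated.
D8: dominated by D1 (capacity 554≥293, defect rate 7.8≤8.5, unit cost 17≤49).
D9: not dominated.
D10: dominated by D1 (capacity 554≥267, defect rate 7.8≤10.5, unit cost 17≤39).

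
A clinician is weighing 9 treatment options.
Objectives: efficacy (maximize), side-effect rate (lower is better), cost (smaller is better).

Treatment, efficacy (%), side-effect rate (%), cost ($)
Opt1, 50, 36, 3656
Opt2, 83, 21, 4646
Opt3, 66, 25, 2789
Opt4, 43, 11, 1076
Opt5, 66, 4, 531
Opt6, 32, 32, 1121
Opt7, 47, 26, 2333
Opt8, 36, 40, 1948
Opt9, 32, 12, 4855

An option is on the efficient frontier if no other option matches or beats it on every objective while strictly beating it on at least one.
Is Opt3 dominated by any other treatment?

Opt5 vs Opt3: efficacy 66≥66, side-effect rate 4≤25, cost 531≤2789 — Opt5 is at least as good on every objective and strictly better on at least one, so Opt5 dominates Opt3.

Yes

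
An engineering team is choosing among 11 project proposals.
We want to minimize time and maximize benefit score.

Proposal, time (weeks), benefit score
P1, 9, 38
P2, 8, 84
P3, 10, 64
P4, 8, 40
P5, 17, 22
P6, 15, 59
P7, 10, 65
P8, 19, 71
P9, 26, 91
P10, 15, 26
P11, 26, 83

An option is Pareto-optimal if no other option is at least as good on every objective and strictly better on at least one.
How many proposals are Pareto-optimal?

2

P1: dominated by P2 (time 8≤9, benefit score 84≥38).
P2: not dominated.
P3: dominated by P2 (time 8≤10, benefit score 84≥64).
P4: dominated by P2 (time 8≤8, benefit score 84≥40).
P5: dominated by P1 (time 9≤17, benefit score 38≥22).
P6: dominated by P2 (time 8≤15, benefit score 84≥59).
P7: dominated by P2 (time 8≤10, benefit score 84≥65).
P8: dominated by P2 (time 8≤19, benefit score 84≥71).
P9: not dominated (best benefit score).
P10: dominated by P1 (time 9≤15, benefit score 38≥26).
P11: dominated by P2 (time 8≤26, benefit score 84≥83).
Pareto-optimal: P2, P9 → 2.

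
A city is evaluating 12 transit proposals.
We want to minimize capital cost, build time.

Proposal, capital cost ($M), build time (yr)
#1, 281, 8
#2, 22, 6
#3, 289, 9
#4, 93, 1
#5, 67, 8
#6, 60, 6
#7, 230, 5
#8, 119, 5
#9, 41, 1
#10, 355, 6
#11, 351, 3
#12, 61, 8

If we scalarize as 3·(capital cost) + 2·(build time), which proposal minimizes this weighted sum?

#1: 3·281 + 2·8 = 859
#2: 3·22 + 2·6 = 78
#3: 3·289 + 2·9 = 885
#4: 3·93 + 2·1 = 281
#5: 3·67 + 2·8 = 217
#6: 3·60 + 2·6 = 192
#7: 3·230 + 2·5 = 700
#8: 3·119 + 2·5 = 367
#9: 3·41 + 2·1 = 125
#10: 3·355 + 2·6 = 1077
#11: 3·351 + 2·3 = 1059
#12: 3·61 + 2·8 = 199
Lowest: #2 at 78.

#2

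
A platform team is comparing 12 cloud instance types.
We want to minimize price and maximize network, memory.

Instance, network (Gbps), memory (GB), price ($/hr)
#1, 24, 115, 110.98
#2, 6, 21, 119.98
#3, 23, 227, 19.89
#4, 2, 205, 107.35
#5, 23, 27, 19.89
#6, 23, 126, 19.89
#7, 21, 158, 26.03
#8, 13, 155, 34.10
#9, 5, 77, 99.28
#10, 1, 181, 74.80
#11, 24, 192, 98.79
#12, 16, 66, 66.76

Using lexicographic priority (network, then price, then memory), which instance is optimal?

First maximize network: best is 24, kept {#1, #11}.
Then minimize price: best is 98.79, kept {#11}.

#11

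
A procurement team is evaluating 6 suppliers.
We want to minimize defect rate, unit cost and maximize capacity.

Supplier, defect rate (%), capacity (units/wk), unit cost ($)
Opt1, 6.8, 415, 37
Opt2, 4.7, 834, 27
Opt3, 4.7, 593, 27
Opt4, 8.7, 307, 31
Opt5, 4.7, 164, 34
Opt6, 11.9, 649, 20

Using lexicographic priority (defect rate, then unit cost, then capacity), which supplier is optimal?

First minimize defect rate: best is 4.7, kept {Opt2, Opt3, Opt5}.
Then minimize unit cost: best is 27, kept {Opt2, Opt3}.
Then maximize capacity: best is 834, kept {Opt2}.

Opt2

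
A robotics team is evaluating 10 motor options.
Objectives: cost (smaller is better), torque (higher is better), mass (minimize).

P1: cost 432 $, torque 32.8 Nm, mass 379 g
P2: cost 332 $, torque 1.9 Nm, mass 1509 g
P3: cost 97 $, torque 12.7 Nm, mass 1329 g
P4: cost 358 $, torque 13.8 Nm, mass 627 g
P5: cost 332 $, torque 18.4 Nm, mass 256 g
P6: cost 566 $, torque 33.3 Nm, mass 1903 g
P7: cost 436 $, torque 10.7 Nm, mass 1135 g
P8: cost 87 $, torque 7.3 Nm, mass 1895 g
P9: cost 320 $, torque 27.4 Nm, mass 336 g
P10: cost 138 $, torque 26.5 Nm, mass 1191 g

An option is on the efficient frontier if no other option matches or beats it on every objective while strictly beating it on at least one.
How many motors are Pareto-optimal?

P1: not dominated.
P2: dominated by P3 (cost 97≤332, torque 12.7≥1.9, mass 1329≤1509).
P3: not dominated.
P4: dominated by P5 (cost 332≤358, torque 18.4≥13.8, mass 256≤627).
P5: not dominated (best mass).
P6: not dominated (best torque).
P7: dominated by P1 (cost 432≤436, torque 32.8≥10.7, mass 379≤1135).
P8: not dominated (best cost).
P9: not dominated.
P10: not dominated.
Pareto-optimal: P1, P3, P5, P6, P8, P9, P10 → 7.

7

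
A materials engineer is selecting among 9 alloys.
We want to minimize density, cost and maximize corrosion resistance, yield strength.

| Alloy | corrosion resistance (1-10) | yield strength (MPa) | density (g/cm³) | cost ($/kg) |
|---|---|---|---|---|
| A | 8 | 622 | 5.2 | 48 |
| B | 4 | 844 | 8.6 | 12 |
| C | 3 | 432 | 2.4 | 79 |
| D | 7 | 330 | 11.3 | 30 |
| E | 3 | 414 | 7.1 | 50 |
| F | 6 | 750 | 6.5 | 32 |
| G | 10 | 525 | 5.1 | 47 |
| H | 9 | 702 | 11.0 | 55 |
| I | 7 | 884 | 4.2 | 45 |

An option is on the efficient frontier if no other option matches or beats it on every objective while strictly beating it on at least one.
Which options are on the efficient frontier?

A, B, C, D, F, G, H, I

A: not dominated.
B: not dominated (best cost).
C: not dominated (best density).
D: not dominated.
E: dominated by A (corrosion resistance 8≥3, yield strength 622≥414, density 5.2≤7.1, cost 48≤50).
F: not dominated.
G: not dominated (best corrosion resistance).
H: not dominated.
I: not dominated (best yield strength).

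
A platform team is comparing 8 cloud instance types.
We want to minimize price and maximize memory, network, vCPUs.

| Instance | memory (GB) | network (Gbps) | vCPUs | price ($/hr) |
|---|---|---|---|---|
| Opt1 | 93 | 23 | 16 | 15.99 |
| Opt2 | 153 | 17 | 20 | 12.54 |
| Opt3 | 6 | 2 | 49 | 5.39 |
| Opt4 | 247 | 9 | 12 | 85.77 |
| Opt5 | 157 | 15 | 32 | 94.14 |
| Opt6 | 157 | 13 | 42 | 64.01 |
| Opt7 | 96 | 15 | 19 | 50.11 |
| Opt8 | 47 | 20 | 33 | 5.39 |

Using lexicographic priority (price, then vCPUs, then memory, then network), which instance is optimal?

First minimize price: best is 5.39, kept {Opt3, Opt8}.
Then maximize vCPUs: best is 49, kept {Opt3}.

Opt3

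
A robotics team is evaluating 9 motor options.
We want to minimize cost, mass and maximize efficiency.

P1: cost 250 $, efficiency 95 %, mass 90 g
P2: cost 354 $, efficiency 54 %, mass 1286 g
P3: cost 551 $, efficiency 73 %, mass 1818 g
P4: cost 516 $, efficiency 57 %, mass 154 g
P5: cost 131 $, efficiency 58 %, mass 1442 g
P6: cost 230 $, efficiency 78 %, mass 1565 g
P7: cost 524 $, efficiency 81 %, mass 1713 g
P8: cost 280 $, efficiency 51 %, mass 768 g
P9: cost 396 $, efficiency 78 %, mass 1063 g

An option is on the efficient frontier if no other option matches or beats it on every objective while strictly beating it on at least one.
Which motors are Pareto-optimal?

P1, P5, P6

P1: not dominated (best efficiency).
P2: dominated by P1 (cost 250≤354, efficiency 95≥54, mass 90≤1286).
P3: dominated by P1 (cost 250≤551, efficiency 95≥73, mass 90≤1818).
P4: dominated by P1 (cost 250≤516, efficiency 95≥57, mass 90≤154).
P5: not dominated (best cost).
P6: not dominated.
P7: dominated by P1 (cost 250≤524, efficiency 95≥81, mass 90≤1713).
P8: dominated by P1 (cost 250≤280, efficiency 95≥51, mass 90≤768).
P9: dominated by P1 (cost 250≤396, efficiency 95≥78, mass 90≤1063).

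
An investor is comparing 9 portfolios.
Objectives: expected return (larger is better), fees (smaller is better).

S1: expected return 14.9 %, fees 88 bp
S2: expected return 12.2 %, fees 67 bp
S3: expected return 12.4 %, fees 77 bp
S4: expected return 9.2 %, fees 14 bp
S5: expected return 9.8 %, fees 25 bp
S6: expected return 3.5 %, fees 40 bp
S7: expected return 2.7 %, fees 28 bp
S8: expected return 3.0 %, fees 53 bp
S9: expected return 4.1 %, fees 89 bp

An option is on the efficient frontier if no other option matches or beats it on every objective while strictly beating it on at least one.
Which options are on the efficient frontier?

S1: not dominated (best expected return).
S2: not dominated.
S3: not dominated.
S4: not dominated (best fees).
S5: not dominated.
S6: dominated by S4 (expected return 9.2≥3.5, fees 14≤40).
S7: dominated by S4 (expected return 9.2≥2.7, fees 14≤28).
S8: dominated by S4 (expected return 9.2≥3.0, fees 14≤53).
S9: dominated by S1 (expected return 14.9≥4.1, fees 88≤89).

S1, S2, S3, S4, S5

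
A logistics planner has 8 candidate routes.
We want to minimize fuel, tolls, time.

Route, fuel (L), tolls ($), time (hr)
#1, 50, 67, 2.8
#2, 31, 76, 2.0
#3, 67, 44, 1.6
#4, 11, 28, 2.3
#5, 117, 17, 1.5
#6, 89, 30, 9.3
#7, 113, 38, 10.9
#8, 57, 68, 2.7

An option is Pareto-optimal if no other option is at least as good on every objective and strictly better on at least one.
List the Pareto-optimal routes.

#2, #3, #4, #5

#1: dominated by #4 (fuel 11≤50, tolls 28≤67, time 2.3≤2.8).
#2: not dominated.
#3: not dominated.
#4: not dominated (best fuel).
#5: not dominated (best tolls).
#6: dominated by #4 (fuel 11≤89, tolls 28≤30, time 2.3≤9.3).
#7: dominated by #4 (fuel 11≤113, tolls 28≤38, time 2.3≤10.9).
#8: dominated by #4 (fuel 11≤57, tolls 28≤68, time 2.3≤2.7).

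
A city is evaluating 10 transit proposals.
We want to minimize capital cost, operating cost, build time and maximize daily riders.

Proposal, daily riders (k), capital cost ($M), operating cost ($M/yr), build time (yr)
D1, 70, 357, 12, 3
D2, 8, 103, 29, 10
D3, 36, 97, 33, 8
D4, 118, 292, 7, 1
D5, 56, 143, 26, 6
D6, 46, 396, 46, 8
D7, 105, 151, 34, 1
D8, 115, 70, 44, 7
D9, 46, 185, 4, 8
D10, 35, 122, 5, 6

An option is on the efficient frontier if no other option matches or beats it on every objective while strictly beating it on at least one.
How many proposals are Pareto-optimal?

D1: dominated by D4 (daily riders 118≥70, capital cost 292≤357, operating cost 7≤12, build time 1≤3).
D2: not dominated.
D3: not dominated.
D4: not dominated (best daily riders).
D5: not dominated.
D6: dominated by D1 (daily riders 70≥46, capital cost 357≤396, operating cost 12≤46, build time 3≤8).
D7: not dominated.
D8: not dominated (best capital cost).
D9: not dominated (best operating cost).
D10: not dominated.
Pareto-optimal: D2, D3, D4, D5, D7, D8, D9, D10 → 8.

8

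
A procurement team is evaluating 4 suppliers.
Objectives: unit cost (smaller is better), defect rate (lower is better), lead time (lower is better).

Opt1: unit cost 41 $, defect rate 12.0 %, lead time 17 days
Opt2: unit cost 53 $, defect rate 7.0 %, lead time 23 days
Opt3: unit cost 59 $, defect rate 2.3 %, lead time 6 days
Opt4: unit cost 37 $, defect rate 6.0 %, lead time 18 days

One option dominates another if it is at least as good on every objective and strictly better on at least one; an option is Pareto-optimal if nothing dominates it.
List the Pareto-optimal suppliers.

Opt1, Opt3, Opt4

Opt1: not dominated.
Opt2: dominated by Opt4 (unit cost 37≤53, defect rate 6.0≤7.0, lead time 18≤23).
Opt3: not dominated (best defect rate).
Opt4: not dominated (best unit cost).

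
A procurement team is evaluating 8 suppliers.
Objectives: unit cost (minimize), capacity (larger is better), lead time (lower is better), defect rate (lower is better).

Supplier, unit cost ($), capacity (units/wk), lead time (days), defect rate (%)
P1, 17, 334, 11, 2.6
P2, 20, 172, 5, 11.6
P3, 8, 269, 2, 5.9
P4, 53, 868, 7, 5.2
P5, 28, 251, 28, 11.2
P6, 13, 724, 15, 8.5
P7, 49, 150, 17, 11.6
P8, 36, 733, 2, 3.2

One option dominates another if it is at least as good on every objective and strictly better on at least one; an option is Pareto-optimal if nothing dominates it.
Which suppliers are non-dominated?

P1: not dominated (best defect rate).
P2: dominated by P3 (unit cost 8≤20, capacity 269≥172, lead time 2≤5, defect rate 5.9≤11.6).
P3: not dominated (best unit cost).
P4: not dominated (best capacity).
P5: dominated by P1 (unit cost 17≤28, capacity 334≥251, lead time 11≤28, defect rate 2.6≤11.2).
P6: not dominated.
P7: dominated by P1 (unit cost 17≤49, capacity 334≥150, lead time 11≤17, defect rate 2.6≤11.6).
P8: not dominated.

P1, P3, P4, P6, P8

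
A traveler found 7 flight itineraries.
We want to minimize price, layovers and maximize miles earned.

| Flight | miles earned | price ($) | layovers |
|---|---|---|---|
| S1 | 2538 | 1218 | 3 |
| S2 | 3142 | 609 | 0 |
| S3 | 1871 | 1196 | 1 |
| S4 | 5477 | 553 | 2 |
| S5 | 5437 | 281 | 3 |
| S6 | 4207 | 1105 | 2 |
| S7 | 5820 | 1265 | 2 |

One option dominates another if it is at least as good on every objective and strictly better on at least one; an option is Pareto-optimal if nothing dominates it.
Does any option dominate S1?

S2 vs S1: miles earned 3142≥2538, price 609≤1218, layovers 0≤3 — S2 is at least as good on every objective and strictly better on at least one, so S2 dominates S1.

Yes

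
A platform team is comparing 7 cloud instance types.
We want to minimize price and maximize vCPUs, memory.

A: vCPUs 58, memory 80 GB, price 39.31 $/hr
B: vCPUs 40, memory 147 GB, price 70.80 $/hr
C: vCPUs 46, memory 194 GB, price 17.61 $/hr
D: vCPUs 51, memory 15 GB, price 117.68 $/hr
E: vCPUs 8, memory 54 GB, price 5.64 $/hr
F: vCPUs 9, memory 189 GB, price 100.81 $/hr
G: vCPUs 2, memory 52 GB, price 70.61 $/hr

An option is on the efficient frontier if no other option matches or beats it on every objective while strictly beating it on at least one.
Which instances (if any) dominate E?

A: worse on price (39.31 vs 5.64).
B: worse on price (70.80 vs 5.64).
C: worse on price (17.61 vs 5.64).
D: worse on memory (15 vs 54).
F: worse on price (100.81 vs 5.64).
G: worse on vCPUs (2 vs 8).
No option dominates E.

none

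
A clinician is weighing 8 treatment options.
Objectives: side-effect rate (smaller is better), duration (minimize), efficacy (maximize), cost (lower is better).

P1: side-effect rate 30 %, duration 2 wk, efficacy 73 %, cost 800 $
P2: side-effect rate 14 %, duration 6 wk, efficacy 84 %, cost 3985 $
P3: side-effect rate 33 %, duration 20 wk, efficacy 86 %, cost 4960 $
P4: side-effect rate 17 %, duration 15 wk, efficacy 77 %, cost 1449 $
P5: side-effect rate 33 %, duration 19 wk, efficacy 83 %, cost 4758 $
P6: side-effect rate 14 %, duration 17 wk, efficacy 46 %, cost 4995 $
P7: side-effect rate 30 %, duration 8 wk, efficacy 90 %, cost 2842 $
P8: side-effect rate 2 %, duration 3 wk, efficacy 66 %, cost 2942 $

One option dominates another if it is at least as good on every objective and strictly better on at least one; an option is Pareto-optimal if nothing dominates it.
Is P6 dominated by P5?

P5 vs P6: P5 is worse on side-effect rate (33 vs 14), so it does not dominate P6.

No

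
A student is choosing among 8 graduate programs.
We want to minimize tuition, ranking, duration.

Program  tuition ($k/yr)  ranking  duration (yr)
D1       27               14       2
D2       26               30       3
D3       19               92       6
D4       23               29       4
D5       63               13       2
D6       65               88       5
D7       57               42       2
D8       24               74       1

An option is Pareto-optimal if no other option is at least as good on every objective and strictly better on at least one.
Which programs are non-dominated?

D1, D2, D3, D4, D5, D8

D1: not dominated.
D2: not dominated.
D3: not dominated (best tuition).
D4: not dominated.
D5: not dominated (best ranking).
D6: dominated by D1 (tuition 27≤65, ranking 14≤88, duration 2≤5).
D7: dominated by D1 (tuition 27≤57, ranking 14≤42, duration 2≤2).
D8: not dominated (best duration).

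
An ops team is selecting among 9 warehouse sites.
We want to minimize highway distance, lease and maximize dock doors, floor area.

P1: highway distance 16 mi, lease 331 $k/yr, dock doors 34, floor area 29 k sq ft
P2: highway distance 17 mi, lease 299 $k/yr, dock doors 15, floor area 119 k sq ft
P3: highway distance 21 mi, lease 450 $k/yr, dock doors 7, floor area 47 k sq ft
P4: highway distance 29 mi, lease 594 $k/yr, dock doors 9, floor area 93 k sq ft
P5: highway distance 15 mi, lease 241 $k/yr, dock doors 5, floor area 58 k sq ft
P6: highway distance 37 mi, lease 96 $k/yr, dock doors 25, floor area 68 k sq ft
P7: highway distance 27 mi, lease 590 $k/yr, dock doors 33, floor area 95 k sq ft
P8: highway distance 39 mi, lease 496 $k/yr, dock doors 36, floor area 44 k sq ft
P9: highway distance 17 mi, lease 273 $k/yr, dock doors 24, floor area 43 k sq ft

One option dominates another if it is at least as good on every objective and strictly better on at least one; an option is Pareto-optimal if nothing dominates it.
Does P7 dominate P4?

Yes

P7 vs P4: highway distance 27≤29, lease 590≤594, dock doors 33≥9, floor area 95≥93 — P7 is at least as good on every objective with at least one strict improvement.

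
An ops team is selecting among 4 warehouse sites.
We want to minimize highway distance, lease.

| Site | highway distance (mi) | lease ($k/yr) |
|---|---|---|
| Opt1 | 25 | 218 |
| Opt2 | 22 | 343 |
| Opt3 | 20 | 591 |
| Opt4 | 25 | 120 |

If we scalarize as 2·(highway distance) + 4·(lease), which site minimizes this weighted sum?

Opt4

Opt1: 2·25 + 4·218 = 922
Opt2: 2·22 + 4·343 = 1416
Opt3: 2·20 + 4·591 = 2404
Opt4: 2·25 + 4·120 = 530
Lowest: Opt4 at 530.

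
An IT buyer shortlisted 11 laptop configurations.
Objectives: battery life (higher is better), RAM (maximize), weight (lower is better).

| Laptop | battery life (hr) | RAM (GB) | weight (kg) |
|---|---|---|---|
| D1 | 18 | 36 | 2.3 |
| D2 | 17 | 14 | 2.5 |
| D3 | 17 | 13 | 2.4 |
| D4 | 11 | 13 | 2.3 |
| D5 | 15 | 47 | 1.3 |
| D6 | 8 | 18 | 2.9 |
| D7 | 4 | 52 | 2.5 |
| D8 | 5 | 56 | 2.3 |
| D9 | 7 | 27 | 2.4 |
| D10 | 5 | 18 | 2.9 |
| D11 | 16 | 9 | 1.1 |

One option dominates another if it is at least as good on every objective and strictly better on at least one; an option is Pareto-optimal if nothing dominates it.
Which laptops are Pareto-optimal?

D1: not dominated (best battery life).
D2: dominated by D1 (battery life 18≥17, RAM 36≥14, weight 2.3≤2.5).
D3: dominated by D1 (battery life 18≥17, RAM 36≥13, weight 2.3≤2.4).
D4: dominated by D1 (battery life 18≥11, RAM 36≥13, weight 2.3≤2.3).
D5: not dominated.
D6: dominated by D1 (battery life 18≥8, RAM 36≥18, weight 2.3≤2.9).
D7: dominated by D8 (battery life 5≥4, RAM 56≥52, weight 2.3≤2.5).
D8: not dominated (best RAM).
D9: dominated by D1 (battery life 18≥7, RAM 36≥27, weight 2.3≤2.4).
D10: dominated by D1 (battery life 18≥5, RAM 36≥18, weight 2.3≤2.9).
D11: not dominated (best weight).

D1, D5, D8, D11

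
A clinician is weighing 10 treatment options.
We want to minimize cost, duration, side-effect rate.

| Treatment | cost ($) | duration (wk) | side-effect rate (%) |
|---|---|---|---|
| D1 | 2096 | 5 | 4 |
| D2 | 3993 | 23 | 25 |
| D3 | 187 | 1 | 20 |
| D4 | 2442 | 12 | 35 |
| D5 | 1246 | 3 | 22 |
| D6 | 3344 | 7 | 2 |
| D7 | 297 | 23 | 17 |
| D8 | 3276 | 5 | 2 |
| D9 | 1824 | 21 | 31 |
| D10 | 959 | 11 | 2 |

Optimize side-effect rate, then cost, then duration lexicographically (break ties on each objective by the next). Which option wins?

First minimize side-effect rate: best is 2, kept {D6, D8, D10}.
Then minimize cost: best is 959, kept {D10}.

D10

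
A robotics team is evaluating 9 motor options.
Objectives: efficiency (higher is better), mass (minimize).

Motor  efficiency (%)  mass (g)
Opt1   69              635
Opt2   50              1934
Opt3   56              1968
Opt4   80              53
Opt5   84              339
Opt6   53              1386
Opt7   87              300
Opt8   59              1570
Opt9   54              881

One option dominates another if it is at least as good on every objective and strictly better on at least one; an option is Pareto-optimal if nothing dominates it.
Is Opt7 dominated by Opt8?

Opt8 vs Opt7: Opt8 is worse on efficiency (59 vs 87), so it does not dominate Opt7.

No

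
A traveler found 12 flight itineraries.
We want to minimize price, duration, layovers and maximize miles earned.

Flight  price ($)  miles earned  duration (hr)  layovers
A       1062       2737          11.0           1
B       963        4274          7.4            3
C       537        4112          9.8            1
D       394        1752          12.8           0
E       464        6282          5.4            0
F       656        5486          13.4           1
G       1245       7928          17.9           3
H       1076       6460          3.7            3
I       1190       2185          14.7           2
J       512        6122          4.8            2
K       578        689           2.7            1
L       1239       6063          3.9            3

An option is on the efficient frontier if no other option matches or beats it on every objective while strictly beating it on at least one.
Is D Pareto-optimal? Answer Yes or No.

A: worse on price (1062 vs 394).
B: worse on price (963 vs 394).
C: worse on price (537 vs 394).
E: worse on price (464 vs 394).
F: worse on price (656 vs 394).
G: worse on price (1245 vs 394).
H: worse on price (1076 vs 394).
I: worse on price (1190 vs 394).
J: worse on price (512 vs 394).
K: worse on price (578 vs 394).
L: worse on price (1239 vs 394).
No option is at least as good as D on every objective and strictly better on one.

Yes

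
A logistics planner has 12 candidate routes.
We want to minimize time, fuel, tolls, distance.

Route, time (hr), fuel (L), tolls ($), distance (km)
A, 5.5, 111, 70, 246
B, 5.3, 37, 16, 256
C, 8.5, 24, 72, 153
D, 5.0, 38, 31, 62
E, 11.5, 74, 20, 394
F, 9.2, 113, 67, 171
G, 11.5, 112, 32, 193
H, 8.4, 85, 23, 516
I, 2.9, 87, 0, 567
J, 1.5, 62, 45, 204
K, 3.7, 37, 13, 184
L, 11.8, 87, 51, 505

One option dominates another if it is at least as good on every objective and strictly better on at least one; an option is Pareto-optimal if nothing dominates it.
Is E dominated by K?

Yes

K vs E: time 3.7≤11.5, fuel 37≤74, tolls 13≤20, distance 184≤394 — K is at least as good on every objective with at least one strict improvement.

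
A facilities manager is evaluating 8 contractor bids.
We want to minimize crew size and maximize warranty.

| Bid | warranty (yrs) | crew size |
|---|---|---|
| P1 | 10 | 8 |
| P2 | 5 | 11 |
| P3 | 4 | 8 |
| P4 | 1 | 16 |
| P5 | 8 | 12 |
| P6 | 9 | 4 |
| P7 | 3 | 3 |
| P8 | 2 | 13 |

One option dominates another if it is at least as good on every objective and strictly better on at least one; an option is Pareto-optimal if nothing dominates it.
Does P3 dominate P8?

P3 vs P8: warranty 4≥2, crew size 8≤13 — P3 is at least as good on every objective with at least one strict improvement.

Yes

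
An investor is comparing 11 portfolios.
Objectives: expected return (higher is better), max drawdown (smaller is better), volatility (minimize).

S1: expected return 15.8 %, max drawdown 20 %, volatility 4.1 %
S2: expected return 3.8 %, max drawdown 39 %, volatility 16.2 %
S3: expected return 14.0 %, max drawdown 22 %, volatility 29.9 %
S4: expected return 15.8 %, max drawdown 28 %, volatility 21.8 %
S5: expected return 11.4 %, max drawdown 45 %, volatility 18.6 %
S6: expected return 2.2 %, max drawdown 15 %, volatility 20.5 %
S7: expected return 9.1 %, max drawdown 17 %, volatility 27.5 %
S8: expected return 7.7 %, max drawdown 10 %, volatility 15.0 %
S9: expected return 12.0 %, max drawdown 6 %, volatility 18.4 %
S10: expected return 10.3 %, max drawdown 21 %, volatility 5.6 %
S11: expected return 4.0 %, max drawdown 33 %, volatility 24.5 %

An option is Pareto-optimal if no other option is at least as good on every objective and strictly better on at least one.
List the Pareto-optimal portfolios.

S1: not dominated (best volatility).
S2: dominated by S1 (expected return 15.8≥3.8, max drawdown 20≤39, volatility 4.1≤16.2).
S3: dominated by S1 (expected return 15.8≥14.0, max drawdown 20≤22, volatility 4.1≤29.9).
S4: dominated by S1 (expected return 15.8≥15.8, max drawdown 20≤28, volatility 4.1≤21.8).
S5: dominated by S1 (expected return 15.8≥11.4, max drawdown 20≤45, volatility 4.1≤18.6).
S6: dominated by S8 (expected return 7.7≥2.2, max drawdown 10≤15, volatility 15.0≤20.5).
S7: dominated by S9 (expected return 12.0≥9.1, max drawdown 6≤17, volatility 18.4≤27.5).
S8: not dominated.
S9: not dominated (best max drawdown).
S10: dominated by S1 (expected return 15.8≥10.3, max drawdown 20≤21, volatility 4.1≤5.6).
S11: dominated by S1 (expected return 15.8≥4.0, max drawdown 20≤33, volatility 4.1≤24.5).

S1, S8, S9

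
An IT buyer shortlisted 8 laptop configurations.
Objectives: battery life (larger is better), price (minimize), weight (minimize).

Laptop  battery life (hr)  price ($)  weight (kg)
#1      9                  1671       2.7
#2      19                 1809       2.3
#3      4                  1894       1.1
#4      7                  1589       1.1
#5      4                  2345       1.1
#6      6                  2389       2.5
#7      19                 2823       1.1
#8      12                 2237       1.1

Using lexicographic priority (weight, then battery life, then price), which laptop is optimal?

First minimize weight: best is 1.1, kept {#3, #4, #5, #7, #8}.
Then maximize battery life: best is 19, kept {#7}.

#7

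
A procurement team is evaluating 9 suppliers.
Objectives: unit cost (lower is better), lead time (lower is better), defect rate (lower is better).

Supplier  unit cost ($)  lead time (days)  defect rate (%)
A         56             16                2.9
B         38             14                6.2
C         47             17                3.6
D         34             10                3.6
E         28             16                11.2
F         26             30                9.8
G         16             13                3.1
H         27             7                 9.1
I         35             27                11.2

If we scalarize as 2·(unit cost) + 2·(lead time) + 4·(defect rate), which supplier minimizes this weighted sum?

A: 2·56 + 2·16 + 4·2.9 = 155.6
B: 2·38 + 2·14 + 4·6.2 = 128.8
C: 2·47 + 2·17 + 4·3.6 = 142.4
D: 2·34 + 2·10 + 4·3.6 = 102.4
E: 2·28 + 2·16 + 4·11.2 = 132.8
F: 2·26 + 2·30 + 4·9.8 = 151.2
G: 2·16 + 2·13 + 4·3.1 = 70.4
H: 2·27 + 2·7 + 4·9.1 = 104.4
I: 2·35 + 2·27 + 4·11.2 = 168.8
Lowest: G at 70.4.

G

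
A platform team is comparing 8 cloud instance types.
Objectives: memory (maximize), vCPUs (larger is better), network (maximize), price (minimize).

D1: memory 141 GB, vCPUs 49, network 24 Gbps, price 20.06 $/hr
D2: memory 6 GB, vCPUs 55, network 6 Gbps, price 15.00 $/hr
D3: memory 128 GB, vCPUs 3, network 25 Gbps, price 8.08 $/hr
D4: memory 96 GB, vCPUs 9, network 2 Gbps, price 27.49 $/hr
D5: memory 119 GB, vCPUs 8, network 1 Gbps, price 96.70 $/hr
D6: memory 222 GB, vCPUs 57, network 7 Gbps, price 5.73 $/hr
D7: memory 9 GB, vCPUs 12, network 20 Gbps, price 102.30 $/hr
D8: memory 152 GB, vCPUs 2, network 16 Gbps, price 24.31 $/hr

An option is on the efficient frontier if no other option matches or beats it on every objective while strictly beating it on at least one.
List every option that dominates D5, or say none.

D1: memory 141≥119, vCPUs 49≥8, network 24≥1, price 20.06≤96.70 — dominates D5.
D6: memory 222≥119, vCPUs 57≥8, network 7≥1, price 5.73≤96.70 — dominates D5.
Others (D2, D3, D4, D7, D8) are each worse than D5 on at least one objective.

D1, D6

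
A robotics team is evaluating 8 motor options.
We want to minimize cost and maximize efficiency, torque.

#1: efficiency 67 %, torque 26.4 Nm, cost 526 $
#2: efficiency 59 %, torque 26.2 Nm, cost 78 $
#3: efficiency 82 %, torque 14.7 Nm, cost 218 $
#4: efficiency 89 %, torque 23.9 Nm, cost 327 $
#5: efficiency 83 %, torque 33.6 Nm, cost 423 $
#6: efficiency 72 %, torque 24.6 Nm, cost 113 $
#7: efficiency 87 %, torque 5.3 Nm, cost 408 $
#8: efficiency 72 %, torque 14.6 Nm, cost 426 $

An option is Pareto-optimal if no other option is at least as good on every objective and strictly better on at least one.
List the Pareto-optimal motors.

#1: dominated by #5 (efficiency 83≥67, torque 33.6≥26.4, cost 423≤526).
#2: not dominated (best cost).
#3: not dominated.
#4: not dominated (best efficiency).
#5: not dominated (best torque).
#6: not dominated.
#7: dominated by #4 (efficiency 89≥87, torque 23.9≥5.3, cost 327≤408).
#8: dominated by #3 (efficiency 82≥72, torque 14.7≥14.6, cost 218≤426).

#2, #3, #4, #5, #6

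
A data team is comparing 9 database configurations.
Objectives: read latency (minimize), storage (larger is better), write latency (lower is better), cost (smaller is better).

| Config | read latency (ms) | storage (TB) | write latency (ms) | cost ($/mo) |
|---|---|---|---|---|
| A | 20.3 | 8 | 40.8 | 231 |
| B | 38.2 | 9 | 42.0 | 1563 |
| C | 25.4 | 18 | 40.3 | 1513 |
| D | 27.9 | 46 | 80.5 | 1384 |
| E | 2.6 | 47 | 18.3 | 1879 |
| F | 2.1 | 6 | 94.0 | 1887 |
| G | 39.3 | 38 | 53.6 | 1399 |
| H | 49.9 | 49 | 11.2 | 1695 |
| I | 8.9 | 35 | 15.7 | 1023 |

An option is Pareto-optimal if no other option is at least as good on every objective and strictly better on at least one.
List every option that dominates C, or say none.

I

I: read latency 8.9≤25.4, storage 35≥18, write latency 15.7≤40.3, cost 1023≤1513 — dominates C.
Others (A, B, D, E, F, G, H) are each worse than C on at least one objective.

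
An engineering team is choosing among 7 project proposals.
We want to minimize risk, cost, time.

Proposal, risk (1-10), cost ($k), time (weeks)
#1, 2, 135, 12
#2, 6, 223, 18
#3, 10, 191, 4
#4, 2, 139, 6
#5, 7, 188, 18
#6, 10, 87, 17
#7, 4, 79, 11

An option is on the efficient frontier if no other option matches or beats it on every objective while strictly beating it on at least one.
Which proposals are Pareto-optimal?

#1: not dominated.
#2: dominated by #1 (risk 2≤6, cost 135≤223, time 12≤18).
#3: not dominated (best time).
#4: not dominated.
#5: dominated by #1 (risk 2≤7, cost 135≤188, time 12≤18).
#6: dominated by #7 (risk 4≤10, cost 79≤87, time 11≤17).
#7: not dominated (best cost).

#1, #3, #4, #7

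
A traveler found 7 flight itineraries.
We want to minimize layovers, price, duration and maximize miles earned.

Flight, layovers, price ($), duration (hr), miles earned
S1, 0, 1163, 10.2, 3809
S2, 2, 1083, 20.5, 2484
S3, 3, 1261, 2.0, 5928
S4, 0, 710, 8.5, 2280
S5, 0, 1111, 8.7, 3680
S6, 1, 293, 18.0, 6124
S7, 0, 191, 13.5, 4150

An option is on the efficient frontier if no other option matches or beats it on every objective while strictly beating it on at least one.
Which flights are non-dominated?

S1, S3, S4, S5, S6, S7

S1: not dominated.
S2: dominated by S6 (layovers 1≤2, price 293≤1083, duration 18.0≤20.5, miles earned 6124≥2484).
S3: not dominated (best duration).
S4: not dominated.
S5: not dominated.
S6: not dominated (best miles earned).
S7: not dominated (best price).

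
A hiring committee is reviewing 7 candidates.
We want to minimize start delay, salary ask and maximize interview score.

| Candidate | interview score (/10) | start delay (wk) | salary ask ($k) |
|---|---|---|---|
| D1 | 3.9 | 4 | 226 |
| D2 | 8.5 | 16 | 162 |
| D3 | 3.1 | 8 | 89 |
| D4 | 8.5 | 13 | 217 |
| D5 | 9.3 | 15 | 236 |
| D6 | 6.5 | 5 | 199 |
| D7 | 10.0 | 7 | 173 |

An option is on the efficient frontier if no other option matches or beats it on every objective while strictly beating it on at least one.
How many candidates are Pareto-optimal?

5

D1: not dominated (best start delay).
D2: not dominated.
D3: not dominated (best salary ask).
D4: dominated by D7 (interview score 10.0≥8.5, start delay 7≤13, salary ask 173≤217).
D5: dominated by D7 (interview score 10.0≥9.3, start delay 7≤15, salary ask 173≤236).
D6: not dominated.
D7: not dominated (best interview score).
Pareto-optimal: D1, D2, D3, D6, D7 → 5.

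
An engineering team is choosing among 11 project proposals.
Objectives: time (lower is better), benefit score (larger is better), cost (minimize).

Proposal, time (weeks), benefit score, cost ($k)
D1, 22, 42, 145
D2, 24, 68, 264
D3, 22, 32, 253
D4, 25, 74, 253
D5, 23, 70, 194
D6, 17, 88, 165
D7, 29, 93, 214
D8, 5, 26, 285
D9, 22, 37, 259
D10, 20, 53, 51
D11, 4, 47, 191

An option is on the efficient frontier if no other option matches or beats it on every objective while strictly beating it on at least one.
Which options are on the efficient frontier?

D1: dominated by D10 (time 20≤22, benefit score 53≥42, cost 51≤145).
D2: dominated by D5 (time 23≤24, benefit score 70≥68, cost 194≤264).
D3: dominated by D1 (time 22≤22, benefit score 42≥32, cost 145≤253).
D4: dominated by D6 (time 17≤25, benefit score 88≥74, cost 165≤253).
D5: dominated by D6 (time 17≤23, benefit score 88≥70, cost 165≤194).
D6: not dominated.
D7: not dominated (best benefit score).
D8: dominated by D11 (time 4≤5, benefit score 47≥26, cost 191≤285).
D9: dominated by D1 (time 22≤22, benefit score 42≥37, cost 145≤259).
D10: not dominated (best cost).
D11: not dominated (best time).

D6, D7, D10, D11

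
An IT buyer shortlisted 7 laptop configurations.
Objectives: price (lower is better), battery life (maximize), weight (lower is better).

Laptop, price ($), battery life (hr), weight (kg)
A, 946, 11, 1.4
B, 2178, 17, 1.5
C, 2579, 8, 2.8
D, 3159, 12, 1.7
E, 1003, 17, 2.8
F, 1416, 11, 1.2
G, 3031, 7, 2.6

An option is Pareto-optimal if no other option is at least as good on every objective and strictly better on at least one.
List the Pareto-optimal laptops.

A, B, E, F

A: not dominated (best price).
B: not dominated.
C: dominated by A (price 946≤2579, battery life 11≥8, weight 1.4≤2.8).
D: dominated by B (price 2178≤3159, battery life 17≥12, weight 1.5≤1.7).
E: not dominated.
F: not dominated (best weight).
G: dominated by A (price 946≤3031, battery life 11≥7, weight 1.4≤2.6).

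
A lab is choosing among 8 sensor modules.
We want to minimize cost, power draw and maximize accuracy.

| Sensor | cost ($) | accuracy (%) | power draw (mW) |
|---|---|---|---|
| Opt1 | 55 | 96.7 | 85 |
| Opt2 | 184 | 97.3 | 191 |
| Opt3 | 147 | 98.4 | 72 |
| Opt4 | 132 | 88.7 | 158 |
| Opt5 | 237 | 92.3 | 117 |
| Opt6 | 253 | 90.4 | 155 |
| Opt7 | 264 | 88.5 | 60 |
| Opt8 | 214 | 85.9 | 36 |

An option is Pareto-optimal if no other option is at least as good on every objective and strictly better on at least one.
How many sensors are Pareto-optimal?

4

Opt1: not dominated (best cost).
Opt2: dominated by Opt3 (cost 147≤184, accuracy 98.4≥97.3, power draw 72≤191).
Opt3: not dominated (best accuracy).
Opt4: dominated by Opt1 (cost 55≤132, accuracy 96.7≥88.7, power draw 85≤158).
Opt5: dominated by Opt1 (cost 55≤237, accuracy 96.7≥92.3, power draw 85≤117).
Opt6: dominated by Opt1 (cost 55≤253, accuracy 96.7≥90.4, power draw 85≤155).
Opt7: not dominated.
Opt8: not dominated (best power draw).
Pareto-optimal: Opt1, Opt3, Opt7, Opt8 → 4.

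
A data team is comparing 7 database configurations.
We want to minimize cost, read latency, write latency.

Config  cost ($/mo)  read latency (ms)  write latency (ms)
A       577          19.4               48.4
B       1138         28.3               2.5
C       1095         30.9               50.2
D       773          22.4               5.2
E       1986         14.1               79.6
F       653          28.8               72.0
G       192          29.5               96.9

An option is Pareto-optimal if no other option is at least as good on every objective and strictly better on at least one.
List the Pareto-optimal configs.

A, B, D, E, G

A: not dominated.
B: not dominated (best write latency).
C: dominated by A (cost 577≤1095, read latency 19.4≤30.9, write latency 48.4≤50.2).
D: not dominated.
E: not dominated (best read latency).
F: dominated by A (cost 577≤653, read latency 19.4≤28.8, write latency 48.4≤72.0).
G: not dominated (best cost).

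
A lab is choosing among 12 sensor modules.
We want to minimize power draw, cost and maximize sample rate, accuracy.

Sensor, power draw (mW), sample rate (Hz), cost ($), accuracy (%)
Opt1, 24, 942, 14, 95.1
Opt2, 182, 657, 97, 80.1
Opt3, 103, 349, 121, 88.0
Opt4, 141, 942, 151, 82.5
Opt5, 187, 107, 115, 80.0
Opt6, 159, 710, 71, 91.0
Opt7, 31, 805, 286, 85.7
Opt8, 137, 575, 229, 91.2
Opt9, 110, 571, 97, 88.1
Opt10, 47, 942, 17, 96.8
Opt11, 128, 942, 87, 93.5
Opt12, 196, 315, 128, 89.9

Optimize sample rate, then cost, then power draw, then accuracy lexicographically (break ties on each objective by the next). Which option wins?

First maximize sample rate: best is 942, kept {Opt1, Opt4, Opt10, Opt11}.
Then minimize cost: best is 14, kept {Opt1}.

Opt1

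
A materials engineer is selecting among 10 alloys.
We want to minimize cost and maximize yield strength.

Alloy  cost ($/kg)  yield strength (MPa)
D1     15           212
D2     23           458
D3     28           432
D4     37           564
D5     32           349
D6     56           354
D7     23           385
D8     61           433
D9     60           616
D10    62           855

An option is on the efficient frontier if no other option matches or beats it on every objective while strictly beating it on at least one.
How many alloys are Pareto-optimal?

D1: not dominated (best cost).
D2: not dominated.
D3: dominated by D2 (cost 23≤28, yield strength 458≥432).
D4: not dominated.
D5: dominated by D2 (cost 23≤32, yield strength 458≥349).
D6: dominated by D2 (cost 23≤56, yield strength 458≥354).
D7: dominated by D2 (cost 23≤23, yield strength 458≥385).
D8: dominated by D2 (cost 23≤61, yield strength 458≥433).
D9: not dominated.
D10: not dominated (best yield strength).
Pareto-optimal: D1, D2, D4, D9, D10 → 5.

5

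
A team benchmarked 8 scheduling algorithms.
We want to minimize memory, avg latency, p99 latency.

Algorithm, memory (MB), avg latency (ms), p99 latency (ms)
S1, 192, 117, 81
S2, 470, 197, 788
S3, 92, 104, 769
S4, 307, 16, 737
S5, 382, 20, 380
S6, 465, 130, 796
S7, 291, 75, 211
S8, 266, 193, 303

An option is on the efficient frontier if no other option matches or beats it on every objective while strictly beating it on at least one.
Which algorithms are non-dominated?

S1, S3, S4, S5, S7

S1: not dominated (best p99 latency).
S2: dominated by S1 (memory 192≤470, avg latency 117≤197, p99 latency 81≤788).
S3: not dominated (best memory).
S4: not dominated (best avg latency).
S5: not dominated.
S6: dominated by S1 (memory 192≤465, avg latency 117≤130, p99 latency 81≤796).
S7: not dominated.
S8: dominated by S1 (memory 192≤266, avg latency 117≤193, p99 latency 81≤303).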